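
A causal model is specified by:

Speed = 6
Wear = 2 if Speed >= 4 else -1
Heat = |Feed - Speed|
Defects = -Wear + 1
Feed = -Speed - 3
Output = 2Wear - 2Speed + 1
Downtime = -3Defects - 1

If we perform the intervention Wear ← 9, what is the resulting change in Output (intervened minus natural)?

Under do(Wear=9), the mechanism Wear = 2 if Speed >= 4 else -1 is discarded; Wear is fixed at 9.
Output = 2Wear - 2Speed + 1  [with Wear=9, Speed=6]  = 7
Without intervention: Wear = 2 if Speed >= 4 else -1  [with Speed=6]  = 2; Output = 2Wear - 2Speed + 1  [with Wear=2, Speed=6]  = -7.
Change = 7 − (-7) = 14.

14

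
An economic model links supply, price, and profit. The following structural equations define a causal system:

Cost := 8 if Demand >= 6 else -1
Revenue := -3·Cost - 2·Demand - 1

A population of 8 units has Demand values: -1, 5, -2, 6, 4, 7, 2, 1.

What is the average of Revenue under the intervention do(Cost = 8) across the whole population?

do(Cost=8) breaks Cost's dependence on Demand. With Cost=8 fixed, Revenue across the units is -23, -35, -21, -37, -33, -39, -29, -27, mean -30.5.

-30.5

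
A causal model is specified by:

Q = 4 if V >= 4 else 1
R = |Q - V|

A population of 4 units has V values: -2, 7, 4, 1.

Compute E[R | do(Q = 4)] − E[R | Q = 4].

do(Q=4) breaks Q's dependence on V. With Q=4 fixed, R across the units is 6, 3, 0, 3, mean 3.
Observing Q=4 restricts to units where Q's equation naturally yields 4: V ∈ {7, 4}. In that subpopulation R = 3, 0, mean 1.5.
Difference = 3 − 1.5 = 1.5.

1.5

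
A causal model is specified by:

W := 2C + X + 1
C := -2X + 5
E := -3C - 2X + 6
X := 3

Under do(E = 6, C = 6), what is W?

16

The joint intervention fixes E = 6, C = 6, removing each variable's own equation.
W = 2C + X + 1  [with C=6, X=3]  = 16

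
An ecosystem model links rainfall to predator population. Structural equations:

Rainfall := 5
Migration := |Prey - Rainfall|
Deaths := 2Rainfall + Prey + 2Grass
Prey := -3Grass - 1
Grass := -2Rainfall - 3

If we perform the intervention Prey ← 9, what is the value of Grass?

Under do(Prey=9), the mechanism Prey := -3Grass - 1 is discarded; Prey is fixed at 9.
Since Grass is not a descendant of the intervened variable, it is unaffected.
Grass = -2Rainfall - 3  [with Rainfall=5]  = -13

-13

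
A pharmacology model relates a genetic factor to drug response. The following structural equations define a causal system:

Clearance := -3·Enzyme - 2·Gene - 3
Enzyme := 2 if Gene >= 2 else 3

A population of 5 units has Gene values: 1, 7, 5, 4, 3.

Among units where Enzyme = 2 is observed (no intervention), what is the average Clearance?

-18.5

Conditioning on Enzyme=2 selects the 4 unit(s) with Gene ∈ {7, 5, 4, 3}. Their Clearance values: -23, -19, -17, -15. Mean = -18.5.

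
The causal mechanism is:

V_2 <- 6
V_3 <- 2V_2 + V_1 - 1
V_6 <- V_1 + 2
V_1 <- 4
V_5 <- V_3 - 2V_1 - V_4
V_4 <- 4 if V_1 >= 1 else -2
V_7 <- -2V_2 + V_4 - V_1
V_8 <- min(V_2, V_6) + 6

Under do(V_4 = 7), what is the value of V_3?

15

Under do(V_4=7), the mechanism V_4 <- 4 if V_1 >= 1 else -2 is discarded; V_4 is fixed at 7.
Since V_3 is not a descendant of the intervened variable, it is unaffected.
V_3 = 2V_2 + V_1 - 1  [with V_2=6, V_1=4]  = 15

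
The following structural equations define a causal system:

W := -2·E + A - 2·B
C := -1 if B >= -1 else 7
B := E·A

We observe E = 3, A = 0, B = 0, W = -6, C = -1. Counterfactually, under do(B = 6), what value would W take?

The intervention breaks the incoming arrows to B: B := E·A no longer applies, and B = 6.
W = -2·E + A - 2·B  [with E=3, A=0, B=6]  = -18

-18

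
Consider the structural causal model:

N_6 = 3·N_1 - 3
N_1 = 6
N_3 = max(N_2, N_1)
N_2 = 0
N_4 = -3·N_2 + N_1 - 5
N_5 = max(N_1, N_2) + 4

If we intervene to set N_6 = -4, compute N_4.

1

do(N_6=-4) replaces the equation N_6 = 3·N_1 - 3 with the constant N_6 = -4.
No directed path runs from N_6 to N_4, so N_4 keeps its natural value.
N_4 = -3·N_2 + N_1 - 5  [with N_2=0, N_1=6]  = 1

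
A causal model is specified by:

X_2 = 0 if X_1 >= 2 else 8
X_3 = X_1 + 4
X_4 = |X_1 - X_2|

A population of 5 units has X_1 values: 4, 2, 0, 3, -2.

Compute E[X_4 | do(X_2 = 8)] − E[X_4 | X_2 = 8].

-2.4

do(X_2=8) breaks X_2's dependence on X_1. With X_2=8 fixed, X_4 across the units is 4, 6, 8, 5, 10, mean 6.6.
E[X_4|X_2=8] averages over only the 2 units with X_2=8 (X_1 = 0, -2): X_4 = 8, 10, mean 9.
Difference = 6.6 − 9 = -2.4.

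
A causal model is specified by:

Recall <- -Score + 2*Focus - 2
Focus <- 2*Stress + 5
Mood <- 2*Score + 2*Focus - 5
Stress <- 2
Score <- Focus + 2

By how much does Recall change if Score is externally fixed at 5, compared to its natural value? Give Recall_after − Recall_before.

6

do(Score=5) replaces the equation Score <- Focus + 2 with the constant Score = 5.
Focus = 2*Stress + 5  [with Stress=2]  = 9
Recall = -Score + 2*Focus - 2  [with Score=5, Focus=9]  = 11
Without intervention: Focus = 2*Stress + 5  [with Stress=2]  = 9; Score = Focus + 2  [with Focus=9]  = 11; Recall = -Score + 2*Focus - 2  [with Score=11, Focus=9]  = 5.
Change = 11 − 5 = 6.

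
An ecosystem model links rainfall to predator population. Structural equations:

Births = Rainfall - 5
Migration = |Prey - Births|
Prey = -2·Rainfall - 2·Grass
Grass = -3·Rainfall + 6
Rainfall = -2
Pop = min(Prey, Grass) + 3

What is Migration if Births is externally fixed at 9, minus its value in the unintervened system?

16

Intervening sets Births = 9 and removes its equation (Births = Rainfall - 5).
Grass = -3·Rainfall + 6  [with Rainfall=-2]  = 12
Prey = -2·Rainfall - 2·Grass  [with Rainfall=-2, Grass=12]  = -20
Migration = |Prey - Births|  [with Prey=-20, Births=9]  = 29
Without intervention: Grass = -3·Rainfall + 6  [with Rainfall=-2]  = 12; Prey = -2·Rainfall - 2·Grass  [with Rainfall=-2, Grass=12]  = -20; Births = Rainfall - 5  [with Rainfall=-2]  = -7; Migration = |Prey - Births|  [with Prey=-20, Births=-7]  = 13.
Change = 29 − 13 = 16.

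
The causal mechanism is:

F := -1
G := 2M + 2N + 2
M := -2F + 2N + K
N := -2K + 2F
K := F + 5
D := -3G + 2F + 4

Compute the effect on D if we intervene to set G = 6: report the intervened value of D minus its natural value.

-156

The intervention breaks the incoming arrows to G: G := 2M + 2N + 2 no longer applies, and G = 6.
D = -3G + 2F + 4  [with G=6, F=-1]  = -16
Without intervention: K = F + 5  [with F=-1]  = 4; N = -2K + 2F  [with K=4, F=-1]  = -10; M = -2F + 2N + K  [with F=-1, N=-10, K=4]  = -14; G = 2M + 2N + 2  [with M=-14, N=-10]  = -46; D = -3G + 2F + 4  [with G=-46, F=-1]  = 140.
Change = -16 − 140 = -156.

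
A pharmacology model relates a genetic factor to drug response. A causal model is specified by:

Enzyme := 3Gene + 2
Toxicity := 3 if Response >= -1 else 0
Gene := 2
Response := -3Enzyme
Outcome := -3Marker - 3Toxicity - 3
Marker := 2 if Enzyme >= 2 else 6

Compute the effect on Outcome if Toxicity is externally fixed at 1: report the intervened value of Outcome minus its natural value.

The intervention breaks the incoming arrows to Toxicity: Toxicity := 3 if Response >= -1 else 0 no longer applies, and Toxicity = 1.
Enzyme = 3Gene + 2  [with Gene=2]  = 8
Marker = 2 if Enzyme >= 2 else 6  [with Enzyme=8]  = 2
Outcome = -3Marker - 3Toxicity - 3  [with Marker=2, Toxicity=1]  = -12
Without intervention: Enzyme = 3Gene + 2  [with Gene=2]  = 8; Marker = 2 if Enzyme >= 2 else 6  [with Enzyme=8]  = 2; Response = -3Enzyme  [with Enzyme=8]  = -24; Toxicity = 3 if Response >= -1 else 0  [with Response=-24]  = 0; Outcome = -3Marker - 3Toxicity - 3  [with Marker=2, Toxicity=0]  = -9.
Change = -12 − (-9) = -3.

-3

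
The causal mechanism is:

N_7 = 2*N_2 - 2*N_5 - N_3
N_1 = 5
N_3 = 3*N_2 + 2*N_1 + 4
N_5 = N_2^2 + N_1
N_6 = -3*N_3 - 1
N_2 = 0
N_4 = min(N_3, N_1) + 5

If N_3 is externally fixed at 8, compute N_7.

The intervention breaks the incoming arrows to N_3: N_3 = 3*N_2 + 2*N_1 + 4 no longer applies, and N_3 = 8.
N_5 = N_2^2 + N_1  [with N_2=0, N_1=5]  = 5
N_7 = 2*N_2 - 2*N_5 - N_3  [with N_2=0, N_5=5, N_3=8]  = -18

-18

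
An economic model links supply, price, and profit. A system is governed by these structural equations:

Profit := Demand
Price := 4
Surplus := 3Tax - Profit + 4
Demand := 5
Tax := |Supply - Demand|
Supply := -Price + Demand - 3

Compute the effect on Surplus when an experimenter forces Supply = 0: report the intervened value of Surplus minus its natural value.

-6

The intervention breaks the incoming arrows to Supply: Supply := -Price + Demand - 3 no longer applies, and Supply = 0.
Tax = |Supply - Demand|  [with Supply=0, Demand=5]  = 5
Profit = Demand  [with Demand=5]  = 5
Surplus = 3Tax - Profit + 4  [with Tax=5, Profit=5]  = 14
Without intervention: Supply = -Price + Demand - 3  [with Price=4, Demand=5]  = -2; Tax = |Supply - Demand|  [with Supply=-2, Demand=5]  = 7; Profit = Demand  [with Demand=5]  = 5; Surplus = 3Tax - Profit + 4  [with Tax=7, Profit=5]  = 20.
Change = 14 − 20 = -6.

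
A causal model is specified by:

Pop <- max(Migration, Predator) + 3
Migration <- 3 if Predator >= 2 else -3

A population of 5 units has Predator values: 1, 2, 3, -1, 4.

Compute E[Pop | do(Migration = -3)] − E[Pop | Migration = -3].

1.8

do(Migration=-3) breaks Migration's dependence on Predator. With Migration=-3 fixed, Pop across the units is 4, 5, 6, 2, 7, mean 4.8.
Conditioning on Migration=-3 selects the 2 unit(s) with Predator ∈ {1, -1}. Their Pop values: 4, 2. Mean = 3.
Difference = 4.8 − 3 = 1.8.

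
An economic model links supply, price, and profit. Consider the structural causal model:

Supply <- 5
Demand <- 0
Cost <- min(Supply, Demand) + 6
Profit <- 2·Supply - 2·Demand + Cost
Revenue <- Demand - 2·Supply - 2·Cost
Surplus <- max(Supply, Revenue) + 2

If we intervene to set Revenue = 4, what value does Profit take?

Intervening sets Revenue = 4 and removes its equation (Revenue <- Demand - 2·Supply - 2·Cost).
No directed path runs from Revenue to Profit, so Profit keeps its natural value.
Cost = min(Supply, Demand) + 6  [with Supply=5, Demand=0]  = 6
Profit = 2·Supply - 2·Demand + Cost  [with Supply=5, Demand=0, Cost=6]  = 16

16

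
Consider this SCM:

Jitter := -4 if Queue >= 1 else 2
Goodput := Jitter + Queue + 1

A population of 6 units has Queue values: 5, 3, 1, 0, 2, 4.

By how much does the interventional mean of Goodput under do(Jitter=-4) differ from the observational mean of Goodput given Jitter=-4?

-0.5

do(Jitter=-4) breaks Jitter's dependence on Queue. With Jitter=-4 fixed, Goodput across the units is 2, 0, -2, -3, -1, 1, mean -0.5.
Observing Jitter=-4 restricts to units where Jitter's equation naturally yields -4: Queue ∈ {5, 3, 1, 2, 4}. In that subpopulation Goodput = 2, 0, -2, -1, 1, mean 0.
Difference = -0.5 − 0 = -0.5.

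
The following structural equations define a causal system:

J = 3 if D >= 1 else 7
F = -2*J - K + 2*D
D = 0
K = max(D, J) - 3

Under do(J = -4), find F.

Under do(J=-4), the mechanism J = 3 if D >= 1 else 7 is discarded; J is fixed at -4.
K = max(D, J) - 3  [with D=0, J=-4]  = -3
F = -2*J - K + 2*D  [with J=-4, K=-3, D=0]  = 11

11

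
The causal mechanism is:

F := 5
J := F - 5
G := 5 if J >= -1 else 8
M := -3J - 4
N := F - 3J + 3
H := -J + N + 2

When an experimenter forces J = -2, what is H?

Under do(J=-2), the mechanism J := F - 5 is discarded; J is fixed at -2.
N = F - 3J + 3  [with F=5, J=-2]  = 14
H = -J + N + 2  [with J=-2, N=14]  = 18

18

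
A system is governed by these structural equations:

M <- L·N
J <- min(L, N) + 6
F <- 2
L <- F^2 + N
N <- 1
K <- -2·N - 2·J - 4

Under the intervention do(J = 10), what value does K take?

Under do(J=10), the mechanism J <- min(L, N) + 6 is discarded; J is fixed at 10.
K = -2·N - 2·J - 4  [with N=1, J=10]  = -26

-26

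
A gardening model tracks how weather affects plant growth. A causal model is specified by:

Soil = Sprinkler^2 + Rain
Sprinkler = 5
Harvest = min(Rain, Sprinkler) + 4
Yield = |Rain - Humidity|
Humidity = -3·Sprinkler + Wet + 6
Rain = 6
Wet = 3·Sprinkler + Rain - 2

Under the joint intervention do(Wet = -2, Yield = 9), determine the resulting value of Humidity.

Setting Wet = -2, Yield = 9 by intervention discards those variables' equations.
Humidity = -3·Sprinkler + Wet + 6  [with Sprinkler=5, Wet=-2]  = -11

-11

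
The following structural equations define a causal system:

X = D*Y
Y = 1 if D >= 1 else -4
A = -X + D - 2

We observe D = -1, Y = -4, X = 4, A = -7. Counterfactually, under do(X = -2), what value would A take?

The intervention breaks the incoming arrows to X: X = D*Y no longer applies, and X = -2.
A = -X + D - 2  [with X=-2, D=-1]  = -1

-1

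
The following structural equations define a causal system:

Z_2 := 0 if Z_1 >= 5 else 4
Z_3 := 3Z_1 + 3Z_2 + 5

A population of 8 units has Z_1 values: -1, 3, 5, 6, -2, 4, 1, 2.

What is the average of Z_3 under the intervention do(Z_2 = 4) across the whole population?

do(Z_2=4) breaks Z_2's dependence on Z_1. With Z_2=4 fixed, Z_3 across the units is 14, 26, 32, 35, 11, 29, 20, 23, mean 23.75.

23.75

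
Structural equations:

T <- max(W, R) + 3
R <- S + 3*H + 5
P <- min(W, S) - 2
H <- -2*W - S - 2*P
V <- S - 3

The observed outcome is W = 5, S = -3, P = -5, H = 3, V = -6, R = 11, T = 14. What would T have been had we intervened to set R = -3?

Intervening sets R = -3 and removes its equation (R <- S + 3*H + 5).
T = max(W, R) + 3  [with W=5, R=-3]  = 8

8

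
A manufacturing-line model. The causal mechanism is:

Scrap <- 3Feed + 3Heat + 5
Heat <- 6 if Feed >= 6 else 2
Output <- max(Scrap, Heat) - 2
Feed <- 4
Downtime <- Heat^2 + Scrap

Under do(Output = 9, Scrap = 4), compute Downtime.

The joint intervention fixes Output = 9, Scrap = 4, removing each variable's own equation.
Heat = 6 if Feed >= 6 else 2  [with Feed=4]  = 2
Downtime = Heat^2 + Scrap  [with Heat=2, Scrap=4]  = 8

8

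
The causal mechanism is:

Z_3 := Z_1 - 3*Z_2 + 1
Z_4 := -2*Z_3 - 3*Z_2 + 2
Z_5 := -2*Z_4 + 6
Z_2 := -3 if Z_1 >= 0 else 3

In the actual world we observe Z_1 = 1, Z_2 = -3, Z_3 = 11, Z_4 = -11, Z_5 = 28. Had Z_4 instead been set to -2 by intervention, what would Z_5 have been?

Intervening sets Z_4 = -2 and removes its equation (Z_4 := -2*Z_3 - 3*Z_2 + 2).
Z_5 = -2*Z_4 + 6  [with Z_4=-2]  = 10

10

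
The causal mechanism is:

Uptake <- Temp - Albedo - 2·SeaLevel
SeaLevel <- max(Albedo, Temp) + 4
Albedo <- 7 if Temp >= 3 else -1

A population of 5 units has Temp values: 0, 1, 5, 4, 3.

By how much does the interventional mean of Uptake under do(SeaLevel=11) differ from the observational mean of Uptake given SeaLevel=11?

1.8

do(SeaLevel=11) breaks SeaLevel's dependence on Temp. With SeaLevel=11 fixed, Uptake across the units is -21, -20, -24, -25, -26, mean -23.2.
Conditioning on SeaLevel=11 selects the 3 unit(s) with Temp ∈ {5, 4, 3}. Their Uptake values: -24, -25, -26. Mean = -25.
Difference = -23.2 − (-25) = 1.8.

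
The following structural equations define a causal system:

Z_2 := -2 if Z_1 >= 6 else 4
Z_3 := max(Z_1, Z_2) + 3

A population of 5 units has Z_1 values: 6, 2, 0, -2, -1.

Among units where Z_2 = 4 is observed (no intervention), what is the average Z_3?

E[Z_3|Z_2=4] averages over only the 4 units with Z_2=4 (Z_1 = 2, 0, -2, -1): Z_3 = 7, 7, 7, 7, mean 7.

7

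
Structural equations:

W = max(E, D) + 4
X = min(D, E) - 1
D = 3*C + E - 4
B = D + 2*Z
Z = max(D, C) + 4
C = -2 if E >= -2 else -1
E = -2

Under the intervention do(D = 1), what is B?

11

The intervention breaks the incoming arrows to D: D = 3*C + E - 4 no longer applies, and D = 1.
C = -2 if E >= -2 else -1  [with E=-2]  = -2
Z = max(D, C) + 4  [with D=1, C=-2]  = 5
B = D + 2*Z  [with D=1, Z=5]  = 11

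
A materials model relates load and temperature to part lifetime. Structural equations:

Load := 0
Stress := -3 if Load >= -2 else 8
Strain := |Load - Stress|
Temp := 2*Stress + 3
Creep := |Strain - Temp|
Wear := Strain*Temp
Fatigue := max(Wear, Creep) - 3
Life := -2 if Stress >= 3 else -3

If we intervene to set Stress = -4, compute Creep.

do(Stress=-4) replaces the equation Stress := -3 if Load >= -2 else 8 with the constant Stress = -4.
Strain = |Load - Stress|  [with Load=0, Stress=-4]  = 4
Temp = 2*Stress + 3  [with Stress=-4]  = -5
Creep = |Strain - Temp|  [with Strain=4, Temp=-5]  = 9

9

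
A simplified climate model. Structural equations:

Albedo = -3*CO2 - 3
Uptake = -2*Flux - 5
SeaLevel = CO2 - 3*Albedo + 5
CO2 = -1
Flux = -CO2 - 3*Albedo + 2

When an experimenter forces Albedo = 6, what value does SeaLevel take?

The intervention breaks the incoming arrows to Albedo: Albedo = -3*CO2 - 3 no longer applies, and Albedo = 6.
SeaLevel = CO2 - 3*Albedo + 5  [with CO2=-1, Albedo=6]  = -14

-14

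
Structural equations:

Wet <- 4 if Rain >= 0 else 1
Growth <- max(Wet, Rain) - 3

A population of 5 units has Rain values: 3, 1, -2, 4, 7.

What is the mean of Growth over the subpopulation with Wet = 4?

1.75

Conditioning on Wet=4 selects the 4 unit(s) with Rain ∈ {3, 1, 4, 7}. Their Growth values: 1, 1, 1, 4. Mean = 1.75.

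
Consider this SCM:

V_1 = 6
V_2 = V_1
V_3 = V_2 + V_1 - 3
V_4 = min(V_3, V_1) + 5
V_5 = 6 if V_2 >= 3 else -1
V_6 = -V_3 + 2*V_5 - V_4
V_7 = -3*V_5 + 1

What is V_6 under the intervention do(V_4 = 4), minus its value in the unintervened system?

7

Under do(V_4=4), the mechanism V_4 = min(V_3, V_1) + 5 is discarded; V_4 is fixed at 4.
V_2 = V_1  [with V_1=6]  = 6
V_3 = V_2 + V_1 - 3  [with V_2=6, V_1=6]  = 9
V_5 = 6 if V_2 >= 3 else -1  [with V_2=6]  = 6
V_6 = -V_3 + 2*V_5 - V_4  [with V_3=9, V_5=6, V_4=4]  = -1
Without intervention: V_2 = V_1  [with V_1=6]  = 6; V_3 = V_2 + V_1 - 3  [with V_2=6, V_1=6]  = 9; V_4 = min(V_3, V_1) + 5  [with V_3=9, V_1=6]  = 11; V_5 = 6 if V_2 >= 3 else -1  [with V_2=6]  = 6; V_6 = -V_3 + 2*V_5 - V_4  [with V_3=9, V_5=6, V_4=11]  = -8.
Change = -1 − (-8) = 7.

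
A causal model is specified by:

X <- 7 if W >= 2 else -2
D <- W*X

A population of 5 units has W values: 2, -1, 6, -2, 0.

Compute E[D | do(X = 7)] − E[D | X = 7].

-21

Every unit gets X=7 under the intervention. D values become 14, -7, 42, -14, 0; E[D|do(X=7)] = 7.
Observing X=7 restricts to units where X's equation naturally yields 7: W ∈ {2, 6}. In that subpopulation D = 14, 42, mean 28.
Difference = 7 − 28 = -21.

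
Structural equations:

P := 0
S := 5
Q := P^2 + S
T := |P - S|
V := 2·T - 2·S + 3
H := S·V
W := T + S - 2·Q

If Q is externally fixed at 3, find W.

The intervention breaks the incoming arrows to Q: Q := P^2 + S no longer applies, and Q = 3.
T = |P - S|  [with P=0, S=5]  = 5
W = T + S - 2·Q  [with T=5, S=5, Q=3]  = 4

4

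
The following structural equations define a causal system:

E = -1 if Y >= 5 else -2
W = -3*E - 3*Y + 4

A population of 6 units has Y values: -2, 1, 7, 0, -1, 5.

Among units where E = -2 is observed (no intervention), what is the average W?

11.5

E[W|E=-2] averages over only the 4 units with E=-2 (Y = -2, 1, 0, -1): W = 16, 7, 10, 13, mean 11.5.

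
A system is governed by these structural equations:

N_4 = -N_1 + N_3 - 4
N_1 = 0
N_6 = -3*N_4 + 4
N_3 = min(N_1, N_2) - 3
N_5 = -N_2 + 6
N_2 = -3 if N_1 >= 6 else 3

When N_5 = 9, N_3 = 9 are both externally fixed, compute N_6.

The joint intervention fixes N_5 = 9, N_3 = 9, removing each variable's own equation.
N_4 = -N_1 + N_3 - 4  [with N_1=0, N_3=9]  = 5
N_6 = -3*N_4 + 4  [with N_4=5]  = -11

-11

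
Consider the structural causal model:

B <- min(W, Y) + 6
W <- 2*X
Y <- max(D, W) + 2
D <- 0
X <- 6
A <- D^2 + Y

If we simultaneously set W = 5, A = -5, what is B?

The joint intervention fixes W = 5, A = -5, removing each variable's own equation.
Y = max(D, W) + 2  [with D=0, W=5]  = 7
B = min(W, Y) + 6  [with W=5, Y=7]  = 11

11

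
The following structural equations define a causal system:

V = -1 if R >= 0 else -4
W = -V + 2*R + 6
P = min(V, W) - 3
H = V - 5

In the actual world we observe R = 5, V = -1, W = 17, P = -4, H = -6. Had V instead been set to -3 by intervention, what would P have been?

-6

Under do(V=-3), the mechanism V = -1 if R >= 0 else -4 is discarded; V is fixed at -3.
W = -V + 2*R + 6  [with V=-3, R=5]  = 19
P = min(V, W) - 3  [with V=-3, W=19]  = -6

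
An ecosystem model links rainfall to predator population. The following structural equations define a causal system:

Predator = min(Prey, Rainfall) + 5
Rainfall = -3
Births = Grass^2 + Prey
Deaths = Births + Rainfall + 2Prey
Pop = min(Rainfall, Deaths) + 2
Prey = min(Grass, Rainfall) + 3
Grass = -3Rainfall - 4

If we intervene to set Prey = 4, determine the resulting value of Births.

do(Prey=4) replaces the equation Prey = min(Grass, Rainfall) + 3 with the constant Prey = 4.
Grass = -3Rainfall - 4  [with Rainfall=-3]  = 5
Births = Grass^2 + Prey  [with Grass=5, Prey=4]  = 29

29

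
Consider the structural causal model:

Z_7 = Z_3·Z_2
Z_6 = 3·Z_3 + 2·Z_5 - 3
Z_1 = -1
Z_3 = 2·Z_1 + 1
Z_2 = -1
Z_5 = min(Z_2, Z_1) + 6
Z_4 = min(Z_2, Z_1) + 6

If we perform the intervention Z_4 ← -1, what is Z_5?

Intervening sets Z_4 = -1 and removes its equation (Z_4 = min(Z_2, Z_1) + 6).
No directed path runs from Z_4 to Z_5, so Z_5 keeps its natural value.
Z_5 = min(Z_2, Z_1) + 6  [with Z_2=-1, Z_1=-1]  = 5

5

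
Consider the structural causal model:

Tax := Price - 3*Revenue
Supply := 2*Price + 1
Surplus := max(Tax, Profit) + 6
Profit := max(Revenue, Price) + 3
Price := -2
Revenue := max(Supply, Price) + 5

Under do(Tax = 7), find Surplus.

Under do(Tax=7), the mechanism Tax := Price - 3*Revenue is discarded; Tax is fixed at 7.
Supply = 2*Price + 1  [with Price=-2]  = -3
Revenue = max(Supply, Price) + 5  [with Supply=-3, Price=-2]  = 3
Profit = max(Revenue, Price) + 3  [with Revenue=3, Price=-2]  = 6
Surplus = max(Tax, Profit) + 6  [with Tax=7, Profit=6]  = 13

13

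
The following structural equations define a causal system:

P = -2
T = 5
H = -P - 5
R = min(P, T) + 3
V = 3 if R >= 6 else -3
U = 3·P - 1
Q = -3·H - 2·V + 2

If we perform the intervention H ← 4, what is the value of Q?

The intervention breaks the incoming arrows to H: H = -P - 5 no longer applies, and H = 4.
R = min(P, T) + 3  [with P=-2, T=5]  = 1
V = 3 if R >= 6 else -3  [with R=1]  = -3
Q = -3·H - 2·V + 2  [with H=4, V=-3]  = -4

-4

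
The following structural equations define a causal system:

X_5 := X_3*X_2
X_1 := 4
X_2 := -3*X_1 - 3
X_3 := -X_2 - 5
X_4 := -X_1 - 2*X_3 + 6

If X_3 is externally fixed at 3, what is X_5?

-45

do(X_3=3) replaces the equation X_3 := -X_2 - 5 with the constant X_3 = 3.
X_2 = -3*X_1 - 3  [with X_1=4]  = -15
X_5 = X_3*X_2  [with X_3=3, X_2=-15]  = -45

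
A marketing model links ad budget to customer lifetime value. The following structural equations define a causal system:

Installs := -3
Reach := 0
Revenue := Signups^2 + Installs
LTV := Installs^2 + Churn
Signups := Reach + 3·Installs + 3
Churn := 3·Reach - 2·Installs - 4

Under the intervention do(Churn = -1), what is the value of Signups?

Under do(Churn=-1), the mechanism Churn := 3·Reach - 2·Installs - 4 is discarded; Churn is fixed at -1.
Since Signups is not a descendant of the intervened variable, it is unaffected.
Signups = Reach + 3·Installs + 3  [with Reach=0, Installs=-3]  = -6

-6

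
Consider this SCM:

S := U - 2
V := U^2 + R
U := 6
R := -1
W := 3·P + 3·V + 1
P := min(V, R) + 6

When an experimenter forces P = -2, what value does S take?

Intervening sets P = -2 and removes its equation (P := min(V, R) + 6).
No directed path runs from P to S, so S keeps its natural value.
S = U - 2  [with U=6]  = 4

4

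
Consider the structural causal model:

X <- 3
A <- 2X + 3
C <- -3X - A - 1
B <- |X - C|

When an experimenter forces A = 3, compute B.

16

Under do(A=3), the mechanism A <- 2X + 3 is discarded; A is fixed at 3.
C = -3X - A - 1  [with X=3, A=3]  = -13
B = |X - C|  [with X=3, C=-13]  = 16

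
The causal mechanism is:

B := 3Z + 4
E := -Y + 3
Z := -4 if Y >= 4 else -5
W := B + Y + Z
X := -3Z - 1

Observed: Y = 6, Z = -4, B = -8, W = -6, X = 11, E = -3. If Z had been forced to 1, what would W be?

Under do(Z=1), the mechanism Z := -4 if Y >= 4 else -5 is discarded; Z is fixed at 1.
B = 3Z + 4  [with Z=1]  = 7
W = B + Y + Z  [with B=7, Y=6, Z=1]  = 14

14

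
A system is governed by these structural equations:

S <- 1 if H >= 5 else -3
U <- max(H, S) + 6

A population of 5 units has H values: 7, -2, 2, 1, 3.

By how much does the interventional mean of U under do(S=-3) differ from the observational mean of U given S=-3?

The intervention sets S=-3 in all 5 units regardless of H. Recomputing U per unit gives 13, 4, 8, 7, 9; average 8.2.
E[U|S=-3] averages over only the 4 units with S=-3 (H = -2, 2, 1, 3): U = 4, 8, 7, 9, mean 7.
Difference = 8.2 − 7 = 1.2.

1.2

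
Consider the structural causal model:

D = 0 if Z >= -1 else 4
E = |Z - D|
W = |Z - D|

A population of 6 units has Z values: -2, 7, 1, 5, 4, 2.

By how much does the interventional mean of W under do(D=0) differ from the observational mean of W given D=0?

The intervention sets D=0 in all 6 units regardless of Z. Recomputing W per unit gives 2, 7, 1, 5, 4, 2; average 3.5.
E[W|D=0] averages over only the 5 units with D=0 (Z = 7, 1, 5, 4, 2): W = 7, 1, 5, 4, 2, mean 3.8.
Difference = 3.5 − 3.8 = -0.3.

-0.3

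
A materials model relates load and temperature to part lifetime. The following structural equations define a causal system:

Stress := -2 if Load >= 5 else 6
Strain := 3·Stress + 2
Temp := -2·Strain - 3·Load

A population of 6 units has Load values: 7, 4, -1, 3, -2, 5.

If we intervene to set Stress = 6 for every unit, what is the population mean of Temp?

-48

The intervention sets Stress=6 in all 6 units regardless of Load. Recomputing Temp per unit gives -61, -52, -37, -49, -34, -55; average -48.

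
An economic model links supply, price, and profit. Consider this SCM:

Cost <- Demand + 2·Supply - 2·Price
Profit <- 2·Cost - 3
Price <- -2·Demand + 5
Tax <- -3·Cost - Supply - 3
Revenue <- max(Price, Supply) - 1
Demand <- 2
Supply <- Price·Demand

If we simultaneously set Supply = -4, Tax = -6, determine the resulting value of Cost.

-8

Setting Supply = -4, Tax = -6 by intervention discards those variables' equations.
Price = -2·Demand + 5  [with Demand=2]  = 1
Cost = Demand + 2·Supply - 2·Price  [with Demand=2, Supply=-4, Price=1]  = -8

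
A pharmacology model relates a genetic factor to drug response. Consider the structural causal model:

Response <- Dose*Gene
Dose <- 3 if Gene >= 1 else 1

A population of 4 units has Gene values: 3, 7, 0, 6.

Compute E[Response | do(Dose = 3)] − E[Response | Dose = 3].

-4

The intervention sets Dose=3 in all 4 units regardless of Gene. Recomputing Response per unit gives 9, 21, 0, 18; average 12.
Conditioning on Dose=3 selects the 3 unit(s) with Gene ∈ {3, 7, 6}. Their Response values: 9, 21, 18. Mean = 16.
Difference = 12 − 16 = -4.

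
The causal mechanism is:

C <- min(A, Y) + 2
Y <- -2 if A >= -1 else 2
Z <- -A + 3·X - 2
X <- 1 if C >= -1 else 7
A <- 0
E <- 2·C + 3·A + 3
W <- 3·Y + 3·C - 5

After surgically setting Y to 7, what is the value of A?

Under do(Y=7), the mechanism Y <- -2 if A >= -1 else 2 is discarded; Y is fixed at 7.
A is not downstream of the intervention, so its value is determined by the original equations.

0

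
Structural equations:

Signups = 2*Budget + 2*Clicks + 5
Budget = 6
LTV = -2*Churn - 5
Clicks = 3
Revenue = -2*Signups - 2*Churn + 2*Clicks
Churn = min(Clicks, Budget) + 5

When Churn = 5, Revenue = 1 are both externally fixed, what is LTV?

The joint intervention fixes Churn = 5, Revenue = 1, removing each variable's own equation.
LTV = -2*Churn - 5  [with Churn=5]  = -15

-15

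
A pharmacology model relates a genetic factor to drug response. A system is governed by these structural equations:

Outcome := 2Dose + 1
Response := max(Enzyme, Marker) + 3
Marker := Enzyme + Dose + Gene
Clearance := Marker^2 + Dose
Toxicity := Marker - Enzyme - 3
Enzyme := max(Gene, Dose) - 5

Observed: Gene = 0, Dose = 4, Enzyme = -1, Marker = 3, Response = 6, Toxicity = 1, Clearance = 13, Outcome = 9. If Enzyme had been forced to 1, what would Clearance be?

The intervention breaks the incoming arrows to Enzyme: Enzyme := max(Gene, Dose) - 5 no longer applies, and Enzyme = 1.
Marker = Enzyme + Dose + Gene  [with Enzyme=1, Dose=4, Gene=0]  = 5
Clearance = Marker^2 + Dose  [with Marker=5, Dose=4]  = 29

29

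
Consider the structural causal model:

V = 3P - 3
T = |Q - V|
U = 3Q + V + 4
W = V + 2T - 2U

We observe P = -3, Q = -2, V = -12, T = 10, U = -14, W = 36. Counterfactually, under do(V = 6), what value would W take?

14

The intervention breaks the incoming arrows to V: V = 3P - 3 no longer applies, and V = 6.
T = |Q - V|  [with Q=-2, V=6]  = 8
U = 3Q + V + 4  [with Q=-2, V=6]  = 4
W = V + 2T - 2U  [with V=6, T=8, U=4]  = 14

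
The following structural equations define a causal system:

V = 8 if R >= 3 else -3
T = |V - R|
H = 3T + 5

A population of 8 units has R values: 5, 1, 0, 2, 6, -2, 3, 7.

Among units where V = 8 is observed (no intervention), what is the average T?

E[T|V=8] averages over only the 4 units with V=8 (R = 5, 6, 3, 7): T = 3, 2, 5, 1, mean 2.75.

2.75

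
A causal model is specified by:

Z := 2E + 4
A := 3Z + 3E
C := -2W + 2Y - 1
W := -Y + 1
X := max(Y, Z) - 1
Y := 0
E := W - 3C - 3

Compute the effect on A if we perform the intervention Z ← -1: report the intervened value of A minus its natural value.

Under do(Z=-1), the mechanism Z := 2E + 4 is discarded; Z is fixed at -1.
W = -Y + 1  [with Y=0]  = 1
C = -2W + 2Y - 1  [with W=1, Y=0]  = -3
E = W - 3C - 3  [with W=1, C=-3]  = 7
A = 3Z + 3E  [with Z=-1, E=7]  = 18
Without intervention: W = -Y + 1  [with Y=0]  = 1; C = -2W + 2Y - 1  [with W=1, Y=0]  = -3; E = W - 3C - 3  [with W=1, C=-3]  = 7; Z = 2E + 4  [with E=7]  = 18; A = 3Z + 3E  [with Z=18, E=7]  = 75.
Change = 18 − 75 = -57.

-57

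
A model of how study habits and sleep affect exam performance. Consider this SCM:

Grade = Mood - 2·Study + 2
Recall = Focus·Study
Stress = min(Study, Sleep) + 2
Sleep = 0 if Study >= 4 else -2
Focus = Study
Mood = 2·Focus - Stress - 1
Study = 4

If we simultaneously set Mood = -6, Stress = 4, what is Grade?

The joint intervention fixes Mood = -6, Stress = 4, removing each variable's own equation.
Grade = Mood - 2·Study + 2  [with Mood=-6, Study=4]  = -12

-12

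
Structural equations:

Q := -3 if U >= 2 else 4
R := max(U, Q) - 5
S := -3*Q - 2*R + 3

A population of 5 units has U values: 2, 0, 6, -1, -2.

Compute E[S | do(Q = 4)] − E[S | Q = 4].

do(Q=4) breaks Q's dependence on U. With Q=4 fixed, S across the units is -7, -7, -11, -7, -7, mean -7.8.
Conditioning on Q=4 selects the 3 unit(s) with U ∈ {0, -1, -2}. Their S values: -7, -7, -7. Mean = -7.
Difference = -7.8 − (-7) = -0.8.

-0.8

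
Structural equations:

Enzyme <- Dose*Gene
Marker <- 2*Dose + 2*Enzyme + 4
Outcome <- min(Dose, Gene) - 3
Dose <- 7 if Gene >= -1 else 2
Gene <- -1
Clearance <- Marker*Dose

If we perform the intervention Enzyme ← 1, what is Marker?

20

The intervention breaks the incoming arrows to Enzyme: Enzyme <- Dose*Gene no longer applies, and Enzyme = 1.
Dose = 7 if Gene >= -1 else 2  [with Gene=-1]  = 7
Marker = 2*Dose + 2*Enzyme + 4  [with Dose=7, Enzyme=1]  = 20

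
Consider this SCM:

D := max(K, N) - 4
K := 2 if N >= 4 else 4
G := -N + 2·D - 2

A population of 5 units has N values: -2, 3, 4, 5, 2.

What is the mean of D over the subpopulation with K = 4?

0

E[D|K=4] averages over only the 3 units with K=4 (N = -2, 3, 2): D = 0, 0, 0, mean 0.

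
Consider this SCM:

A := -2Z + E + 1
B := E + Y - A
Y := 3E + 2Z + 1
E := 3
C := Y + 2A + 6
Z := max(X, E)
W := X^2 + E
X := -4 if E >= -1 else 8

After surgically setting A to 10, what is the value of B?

The intervention breaks the incoming arrows to A: A := -2Z + E + 1 no longer applies, and A = 10.
X = -4 if E >= -1 else 8  [with E=3]  = -4
Z = max(X, E)  [with X=-4, E=3]  = 3
Y = 3E + 2Z + 1  [with E=3, Z=3]  = 16
B = E + Y - A  [with E=3, Y=16, A=10]  = 9

9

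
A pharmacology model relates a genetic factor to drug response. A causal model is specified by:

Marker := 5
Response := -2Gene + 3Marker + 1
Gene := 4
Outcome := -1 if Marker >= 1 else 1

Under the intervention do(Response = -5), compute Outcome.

The intervention breaks the incoming arrows to Response: Response := -2Gene + 3Marker + 1 no longer applies, and Response = -5.
Outcome is not downstream of the intervention, so its value is determined by the original equations.
Outcome = -1 if Marker >= 1 else 1  [with Marker=5]  = -1

-1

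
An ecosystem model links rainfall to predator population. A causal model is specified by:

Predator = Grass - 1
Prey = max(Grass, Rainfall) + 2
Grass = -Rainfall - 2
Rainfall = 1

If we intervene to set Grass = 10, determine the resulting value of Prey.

12

The intervention breaks the incoming arrows to Grass: Grass = -Rainfall - 2 no longer applies, and Grass = 10.
Prey = max(Grass, Rainfall) + 2  [with Grass=10, Rainfall=1]  = 12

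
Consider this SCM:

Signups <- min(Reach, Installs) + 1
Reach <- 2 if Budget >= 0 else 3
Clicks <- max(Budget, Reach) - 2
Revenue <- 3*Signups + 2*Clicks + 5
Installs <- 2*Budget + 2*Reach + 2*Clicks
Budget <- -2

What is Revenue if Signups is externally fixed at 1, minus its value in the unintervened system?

The intervention breaks the incoming arrows to Signups: Signups <- min(Reach, Installs) + 1 no longer applies, and Signups = 1.
Reach = 2 if Budget >= 0 else 3  [with Budget=-2]  = 3
Clicks = max(Budget, Reach) - 2  [with Budget=-2, Reach=3]  = 1
Revenue = 3*Signups + 2*Clicks + 5  [with Signups=1, Clicks=1]  = 10
Without intervention: Reach = 2 if Budget >= 0 else 3  [with Budget=-2]  = 3; Clicks = max(Budget, Reach) - 2  [with Budget=-2, Reach=3]  = 1; Installs = 2*Budget + 2*Reach + 2*Clicks  [with Budget=-2, Reach=3, Clicks=1]  = 4; Signups = min(Reach, Installs) + 1  [with Reach=3, Installs=4]  = 4; Revenue = 3*Signups + 2*Clicks + 5  [with Signups=4, Clicks=1]  = 19.
Change = 10 − 19 = -9.

-9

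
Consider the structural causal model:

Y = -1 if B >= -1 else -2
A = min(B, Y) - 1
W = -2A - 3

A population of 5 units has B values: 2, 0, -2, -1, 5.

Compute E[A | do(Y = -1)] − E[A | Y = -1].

Under do(Y=-1), Y's equation is replaced by Y=-1 for every unit. Per-unit A: -2, -2, -3, -2, -2. Mean = -2.2.
E[A|Y=-1] averages over only the 4 units with Y=-1 (B = 2, 0, -1, 5): A = -2, -2, -2, -2, mean -2.
Difference = -2.2 − (-2) = -0.2.

-0.2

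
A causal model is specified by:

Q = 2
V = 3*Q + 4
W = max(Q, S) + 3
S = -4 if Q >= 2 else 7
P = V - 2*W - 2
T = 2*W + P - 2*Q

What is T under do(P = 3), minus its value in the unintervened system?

5

The intervention breaks the incoming arrows to P: P = V - 2*W - 2 no longer applies, and P = 3.
S = -4 if Q >= 2 else 7  [with Q=2]  = -4
W = max(Q, S) + 3  [with Q=2, S=-4]  = 5
T = 2*W + P - 2*Q  [with W=5, P=3, Q=2]  = 9
Without intervention: V = 3*Q + 4  [with Q=2]  = 10; S = -4 if Q >= 2 else 7  [with Q=2]  = -4; W = max(Q, S) + 3  [with Q=2, S=-4]  = 5; P = V - 2*W - 2  [with V=10, W=5]  = -2; T = 2*W + P - 2*Q  [with W=5, P=-2, Q=2]  = 4.
Change = 9 − 4 = 5.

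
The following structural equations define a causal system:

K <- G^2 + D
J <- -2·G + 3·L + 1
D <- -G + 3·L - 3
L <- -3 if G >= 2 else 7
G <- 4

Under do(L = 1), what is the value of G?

4

Under do(L=1), the mechanism L <- -3 if G >= 2 else 7 is discarded; L is fixed at 1.
G is not downstream of the intervention, so its value is determined by the original equations.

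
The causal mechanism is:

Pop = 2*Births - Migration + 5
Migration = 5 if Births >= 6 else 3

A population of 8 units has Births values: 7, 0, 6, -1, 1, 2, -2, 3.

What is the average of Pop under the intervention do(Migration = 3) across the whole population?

Every unit gets Migration=3 under the intervention. Pop values become 16, 2, 14, 0, 4, 6, -2, 8; E[Pop|do(Migration=3)] = 6.

6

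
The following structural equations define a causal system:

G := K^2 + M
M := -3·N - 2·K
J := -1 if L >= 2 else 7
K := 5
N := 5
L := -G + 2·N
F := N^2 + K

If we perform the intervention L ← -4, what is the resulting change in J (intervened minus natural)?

8

Intervening sets L = -4 and removes its equation (L := -G + 2·N).
J = -1 if L >= 2 else 7  [with L=-4]  = 7
Without intervention: M = -3·N - 2·K  [with N=5, K=5]  = -25; G = K^2 + M  [with K=5, M=-25]  = 0; L = -G + 2·N  [with G=0, N=5]  = 10; J = -1 if L >= 2 else 7  [with L=10]  = -1.
Change = 7 − (-1) = 8.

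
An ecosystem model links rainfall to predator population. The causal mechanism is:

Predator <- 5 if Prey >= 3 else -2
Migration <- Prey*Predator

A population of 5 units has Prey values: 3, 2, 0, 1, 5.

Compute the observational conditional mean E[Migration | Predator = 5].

20

Observing Predator=5 restricts to units where Predator's equation naturally yields 5: Prey ∈ {3, 5}. In that subpopulation Migration = 15, 25, mean 20.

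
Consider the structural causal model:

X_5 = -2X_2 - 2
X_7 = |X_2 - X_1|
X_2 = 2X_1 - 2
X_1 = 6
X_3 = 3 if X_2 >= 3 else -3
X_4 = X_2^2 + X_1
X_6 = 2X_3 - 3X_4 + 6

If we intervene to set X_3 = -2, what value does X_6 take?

The intervention breaks the incoming arrows to X_3: X_3 = 3 if X_2 >= 3 else -3 no longer applies, and X_3 = -2.
X_2 = 2X_1 - 2  [with X_1=6]  = 10
X_4 = X_2^2 + X_1  [with X_2=10, X_1=6]  = 106
X_6 = 2X_3 - 3X_4 + 6  [with X_3=-2, X_4=106]  = -316

-316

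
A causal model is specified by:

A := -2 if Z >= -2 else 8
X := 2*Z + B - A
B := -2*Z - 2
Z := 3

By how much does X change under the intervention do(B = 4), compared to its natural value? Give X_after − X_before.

The intervention breaks the incoming arrows to B: B := -2*Z - 2 no longer applies, and B = 4.
A = -2 if Z >= -2 else 8  [with Z=3]  = -2
X = 2*Z + B - A  [with Z=3, B=4, A=-2]  = 12
Without intervention: A = -2 if Z >= -2 else 8  [with Z=3]  = -2; B = -2*Z - 2  [with Z=3]  = -8; X = 2*Z + B - A  [with Z=3, B=-8, A=-2]  = 0.
Change = 12 − 0 = 12.

12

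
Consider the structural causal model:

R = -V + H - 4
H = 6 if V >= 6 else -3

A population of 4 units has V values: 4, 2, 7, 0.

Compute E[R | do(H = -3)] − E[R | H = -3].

-1.25

do(H=-3) breaks H's dependence on V. With H=-3 fixed, R across the units is -11, -9, -14, -7, mean -10.25.
Observing H=-3 restricts to units where H's equation naturally yields -3: V ∈ {4, 2, 0}. In that subpopulation R = -11, -9, -7, mean -9.
Difference = -10.25 − (-9) = -1.25.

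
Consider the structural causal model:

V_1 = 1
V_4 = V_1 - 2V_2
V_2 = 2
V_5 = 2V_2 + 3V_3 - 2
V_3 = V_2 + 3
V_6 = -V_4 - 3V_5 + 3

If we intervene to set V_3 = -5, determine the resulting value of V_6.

The intervention breaks the incoming arrows to V_3: V_3 = V_2 + 3 no longer applies, and V_3 = -5.
V_4 = V_1 - 2V_2  [with V_1=1, V_2=2]  = -3
V_5 = 2V_2 + 3V_3 - 2  [with V_2=2, V_3=-5]  = -13
V_6 = -V_4 - 3V_5 + 3  [with V_4=-3, V_5=-13]  = 45

45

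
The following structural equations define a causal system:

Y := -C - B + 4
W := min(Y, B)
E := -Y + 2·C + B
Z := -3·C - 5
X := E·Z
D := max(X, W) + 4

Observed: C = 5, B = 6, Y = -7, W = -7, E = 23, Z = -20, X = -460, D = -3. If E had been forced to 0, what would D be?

4

do(E=0) replaces the equation E := -Y + 2·C + B with the constant E = 0.
Y = -C - B + 4  [with C=5, B=6]  = -7
W = min(Y, B)  [with Y=-7, B=6]  = -7
Z = -3·C - 5  [with C=5]  = -20
X = E·Z  [with E=0, Z=-20]  = 0
D = max(X, W) + 4  [with X=0, W=-7]  = 4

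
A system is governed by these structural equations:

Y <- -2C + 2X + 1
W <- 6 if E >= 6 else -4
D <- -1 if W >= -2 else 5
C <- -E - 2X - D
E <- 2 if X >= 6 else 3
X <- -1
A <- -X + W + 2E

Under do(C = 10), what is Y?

The intervention breaks the incoming arrows to C: C <- -E - 2X - D no longer applies, and C = 10.
Y = -2C + 2X + 1  [with C=10, X=-1]  = -21

-21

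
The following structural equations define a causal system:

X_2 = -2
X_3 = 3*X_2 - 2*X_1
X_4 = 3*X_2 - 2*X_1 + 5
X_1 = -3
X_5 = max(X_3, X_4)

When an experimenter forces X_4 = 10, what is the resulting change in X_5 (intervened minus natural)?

5

Intervening sets X_4 = 10 and removes its equation (X_4 = 3*X_2 - 2*X_1 + 5).
X_3 = 3*X_2 - 2*X_1  [with X_2=-2, X_1=-3]  = 0
X_5 = max(X_3, X_4)  [with X_3=0, X_4=10]  = 10
Without intervention: X_3 = 3*X_2 - 2*X_1  [with X_2=-2, X_1=-3]  = 0; X_4 = 3*X_2 - 2*X_1 + 5  [with X_2=-2, X_1=-3]  = 5; X_5 = max(X_3, X_4)  [with X_3=0, X_4=5]  = 5.
Change = 10 − 5 = 5.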